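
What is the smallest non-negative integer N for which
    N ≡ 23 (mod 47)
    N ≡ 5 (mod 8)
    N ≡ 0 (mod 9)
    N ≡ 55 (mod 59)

Combine the congruences pairwise.
From N ≡ 23 (mod 47) write N = 23 + 47t. Substituting into N ≡ 5 (mod 8) gives 47t ≡ 6 (mod 8), and since 7⁻¹ ≡ 7 (mod 8), t ≡ 2. Hence N ≡ 23 + 47·2 = 117 (mod 376).
From N ≡ 117 (mod 376) write N = 117 + 376t. Substituting into N ≡ 0 (mod 9) gives 376t ≡ 0 (mod 9), and since 7⁻¹ ≡ 4 (mod 9), t ≡ 0. Hence N ≡ 117 + 376·0 = 117 (mod 3384).
From N ≡ 117 (mod 3384) write N = 117 + 3384t. Substituting into N ≡ 55 (mod 59) gives 3384t ≡ 56 (mod 59), and since 21⁻¹ ≡ 45 (mod 59), t ≡ 42. Hence N ≡ 117 + 3384·42 = 142245 (mod 199656).

142245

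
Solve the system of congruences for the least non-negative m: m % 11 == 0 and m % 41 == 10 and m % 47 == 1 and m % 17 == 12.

180246

From m ≡ 0 (mod 11) write m = 0 + 11t. Substituting into m ≡ 10 (mod 41) gives 11t ≡ 10 (mod 41), and since 11⁻¹ ≡ 15 (mod 41), t ≡ 27. Hence m ≡ 0 + 11·27 = 297 (mod 451).
From m ≡ 297 (mod 451) write m = 297 + 451t. Substituting into m ≡ 1 (mod 47) gives 451t ≡ 33 (mod 47), and since 28⁻¹ ≡ 42 (mod 47), t ≡ 23. Hence m ≡ 297 + 451·23 = 10670 (mod 21197).
From m ≡ 10670 (mod 21197) write m = 10670 + 21197t. Substituting into m ≡ 12 (mod 17) gives 21197t ≡ 1 (mod 17), and since 15⁻¹ ≡ 8 (mod 17), t ≡ 8. Hence m ≡ 10670 + 21197·8 = 180246 (mod 360349).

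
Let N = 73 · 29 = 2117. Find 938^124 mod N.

Mod 73: 938 ≡ 62; by Fermat, exponent reduces to 124 mod 72 = 52; 62^52 ≡ 69 (mod 73).
Mod 29: 938 ≡ 10; by Fermat, exponent reduces to 124 mod 28 = 12; 10^12 ≡ 20 (mod 29).
Combine by CRT: x ≡ 69 (mod 73), x ≡ 20 (mod 29) ⇒ x ≡ 1383 (mod 2117).

1383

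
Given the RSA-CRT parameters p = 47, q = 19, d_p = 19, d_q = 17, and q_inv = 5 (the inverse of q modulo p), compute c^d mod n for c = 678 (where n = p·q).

m₁ = c^(d_p) mod p: c ≡ 20 (mod 47), and 20^19 mod 47 = 43.
m₂ = c^(d_q) mod q: c ≡ 13 (mod 19), and 13^17 mod 19 = 3.
h = q_inv·(m₁ − m₂) mod p = 5·(43 − 3) mod 47 = 12.
m = m₂ + h·q = 3 + 12·19 = 231.

231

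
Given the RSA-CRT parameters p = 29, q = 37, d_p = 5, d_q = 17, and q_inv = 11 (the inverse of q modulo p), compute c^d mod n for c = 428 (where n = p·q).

m₁ = c^(d_p) mod p: c ≡ 22 (mod 29), and 22^5 mod 29 = 13.
m₂ = c^(d_q) mod q: c ≡ 21 (mod 37), and 21^17 mod 37 = 30.
h = q_inv·(m₁ − m₂) mod p = 11·(13 − 30) mod 29 = 16.
m = m₂ + h·q = 30 + 16·37 = 622.

622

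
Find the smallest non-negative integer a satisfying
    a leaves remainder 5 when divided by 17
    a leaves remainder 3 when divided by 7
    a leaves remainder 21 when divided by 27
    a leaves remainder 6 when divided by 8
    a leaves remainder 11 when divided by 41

The moduli are pairwise coprime; N = 17·7·27·8·41 = 1053864.
N/17 = 61992; 61992 ≡ 10 (mod 17); 10·12 ≡ 1, so inverse 12.
N/7 = 150552; 150552 ≡ 3 (mod 7); 3·5 ≡ 1, so inverse 5.
N/27 = 39032; 39032 ≡ 17 (mod 27); 17·8 ≡ 1, so inverse 8.
N/8 = 131733; 131733 ≡ 5 (mod 8); 5·5 ≡ 1, so inverse 5.
N/41 = 25704; 25704 ≡ 38 (mod 41); 38·27 ≡ 1, so inverse 27.
a ≡ 5·61992·12 + 3·150552·5 + 21·39032·8 + 6·131733·5 + 11·25704·27 = 24121254.
24121254 mod 1053864 = 936246.

936246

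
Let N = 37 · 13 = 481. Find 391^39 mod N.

Mod 37: 391 ≡ 21; by Fermat, exponent reduces to 39 mod 36 = 3; 21^3 ≡ 11 (mod 37).
Mod 13: 391 ≡ 1; by Fermat, exponent reduces to 39 mod 12 = 3; 1^3 ≡ 1 (mod 13).
Combine by CRT: x ≡ 11 (mod 37), x ≡ 1 (mod 13) ⇒ x ≡ 196 (mod 481).

196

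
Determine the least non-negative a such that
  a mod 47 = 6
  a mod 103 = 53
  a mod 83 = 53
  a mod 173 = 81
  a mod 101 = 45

The moduli are pairwise coprime; N = 47·103·83·173·101 = 7020703819.
N/47 = 149376677; 149376677 ≡ 8 (mod 47); 8·6 ≡ 1, so inverse 6.
N/103 = 68162173; 68162173 ≡ 69 (mod 103); 69·3 ≡ 1, so inverse 3.
N/83 = 84586793; 84586793 ≡ 82 (mod 83); 82·82 ≡ 1, so inverse 82.
N/173 = 40582103; 40582103 ≡ 109 (mod 173); 109·100 ≡ 1, so inverse 100.
N/101 = 69511919; 69511919 ≡ 83 (mod 101); 83·28 ≡ 1, so inverse 28.
a ≡ 6·149376677·6 + 53·68162173·3 + 53·84586793·82 + 81·40582103·100 + 45·69511919·28 = 800129600497.
800129600497 mod 7020703819 = 6790068950.

6790068950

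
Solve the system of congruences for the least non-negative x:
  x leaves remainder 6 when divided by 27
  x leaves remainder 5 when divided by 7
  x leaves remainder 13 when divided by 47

5136

From x ≡ 6 (mod 27) write x = 6 + 27t. Substituting into x ≡ 5 (mod 7) gives 27t ≡ 6 (mod 7), and since 6⁻¹ ≡ 6 (mod 7), t ≡ 1. Hence x ≡ 6 + 27·1 = 33 (mod 189).
From x ≡ 33 (mod 189) write x = 33 + 189t. Substituting into x ≡ 13 (mod 47) gives 189t ≡ 27 (mod 47), and since 1⁻¹ ≡ 1 (mod 47), t ≡ 27. Hence x ≡ 33 + 189·27 = 5136 (mod 8883).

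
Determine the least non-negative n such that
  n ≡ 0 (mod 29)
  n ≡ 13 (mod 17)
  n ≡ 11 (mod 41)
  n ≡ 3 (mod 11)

192096

The moduli are pairwise coprime; M = 29·17·41·11 = 222343.
M/29 = 7667; 7667 ≡ 11 (mod 29); 11·8 ≡ 1, so inverse 8.
M/17 = 13079; 13079 ≡ 6 (mod 17); 6·3 ≡ 1, so inverse 3.
M/41 = 5423; 5423 ≡ 11 (mod 41); 11·15 ≡ 1, so inverse 15.
M/11 = 20213; 20213 ≡ 6 (mod 11); 6·2 ≡ 1, so inverse 2.
n ≡ 0·7667·8 + 13·13079·3 + 11·5423·15 + 3·20213·2 = 1526154.
1526154 mod 222343 = 192096.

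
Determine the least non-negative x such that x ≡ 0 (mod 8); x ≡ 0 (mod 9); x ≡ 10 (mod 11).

648

From x ≡ 0 (mod 8) write x = 0 + 8t. Substituting into x ≡ 0 (mod 9) gives 8t ≡ 0 (mod 9), and since 8⁻¹ ≡ 8 (mod 9), t ≡ 0. Hence x ≡ 0 + 8·0 = 0 (mod 72).
From x ≡ 0 (mod 72) write x = 0 + 72t. Substituting into x ≡ 10 (mod 11) gives 72t ≡ 10 (mod 11), and since 6⁻¹ ≡ 2 (mod 11), t ≡ 9. Hence x ≡ 0 + 72·9 = 648 (mod 792).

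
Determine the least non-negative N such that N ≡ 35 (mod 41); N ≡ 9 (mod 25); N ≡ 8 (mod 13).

The moduli are pairwise coprime; M = 41·25·13 = 13325.
M/41 = 325; 325 ≡ 38 (mod 41); 38·27 ≡ 1, so inverse 27.
M/25 = 533; 533 ≡ 8 (mod 25); 8·22 ≡ 1, so inverse 22.
M/13 = 1025; 1025 ≡ 11 (mod 13); 11·6 ≡ 1, so inverse 6.
N ≡ 35·325·27 + 9·533·22 + 8·1025·6 = 461859.
461859 mod 13325 = 8809.

8809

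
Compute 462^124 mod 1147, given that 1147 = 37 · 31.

329

Mod 37: 462 ≡ 18; by Fermat, exponent reduces to 124 mod 36 = 16; 18^16 ≡ 33 (mod 37).
Mod 31: 462 ≡ 28; by Fermat, exponent reduces to 124 mod 30 = 4; 28^4 ≡ 19 (mod 31).
Combine by CRT: x ≡ 33 (mod 37), x ≡ 19 (mod 31) ⇒ x ≡ 329 (mod 1147).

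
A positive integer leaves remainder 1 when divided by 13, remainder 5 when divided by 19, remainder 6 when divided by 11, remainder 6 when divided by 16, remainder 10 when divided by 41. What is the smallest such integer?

From x ≡ 1 (mod 13) write x = 1 + 13t. Substituting into x ≡ 5 (mod 19) gives 13t ≡ 4 (mod 19), and since 13⁻¹ ≡ 3 (mod 19), t ≡ 12. Hence x ≡ 1 + 13·12 = 157 (mod 247).
From x ≡ 157 (mod 247) write x = 157 + 247t. Substituting into x ≡ 6 (mod 11) gives 247t ≡ 3 (mod 11), and since 5⁻¹ ≡ 9 (mod 11), t ≡ 5. Hence x ≡ 157 + 247·5 = 1392 (mod 2717).
From x ≡ 1392 (mod 2717) write x = 1392 + 2717t. Substituting into x ≡ 6 (mod 16) gives 2717t ≡ 6 (mod 16), and since 13⁻¹ ≡ 5 (mod 16), t ≡ 14. Hence x ≡ 1392 + 2717·14 = 39430 (mod 43472).
From x ≡ 39430 (mod 43472) write x = 39430 + 43472t. Substituting into x ≡ 10 (mod 41) gives 43472t ≡ 22 (mod 41), and since 12⁻¹ ≡ 24 (mod 41), t ≡ 36. Hence x ≡ 39430 + 43472·36 = 1604422 (mod 1782352).

1604422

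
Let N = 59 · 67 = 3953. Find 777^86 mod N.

2236

Mod 59: 777 ≡ 10; by Fermat, exponent reduces to 86 mod 58 = 28; 10^28 ≡ 53 (mod 59).
Mod 67: 777 ≡ 40; by Fermat, exponent reduces to 86 mod 66 = 20; 40^20 ≡ 25 (mod 67).
Combine by CRT: x ≡ 53 (mod 59), x ≡ 25 (mod 67) ⇒ x ≡ 2236 (mod 3953).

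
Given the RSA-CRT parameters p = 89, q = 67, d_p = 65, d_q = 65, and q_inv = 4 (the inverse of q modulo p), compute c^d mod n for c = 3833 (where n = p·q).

24

m₁ = c^(d_p) mod p: c ≡ 6 (mod 89), and 6^65 mod 89 = 24.
m₂ = c^(d_q) mod q: c ≡ 14 (mod 67), and 14^65 mod 67 = 24.
h = q_inv·(m₁ − m₂) mod p = 4·(24 − 24) mod 89 = 0.
m = m₂ + h·q = 24 + 0·67 = 24.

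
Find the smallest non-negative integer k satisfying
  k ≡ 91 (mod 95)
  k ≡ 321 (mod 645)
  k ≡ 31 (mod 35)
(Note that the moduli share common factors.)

75141

Combine the congruences pairwise.
gcd(95, 645) = 5 and 5 | (321 − 91), so the pair is consistent; merging gives k ≡ 1611 (mod 12255), where 12255 = lcm(95, 645).
gcd(12255, 35) = 5 and 5 | (31 − 1611), so the pair is consistent; merging gives k ≡ 75141 (mod 85785), where 85785 = lcm(12255, 35).
The solution is unique modulo lcm(95, 645, 35) = 85785.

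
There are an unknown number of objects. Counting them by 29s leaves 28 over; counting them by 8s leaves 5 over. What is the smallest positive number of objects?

From N ≡ 28 (mod 29) write N = 28 + 29t. Substituting into N ≡ 5 (mod 8) gives 29t ≡ 1 (mod 8), and since 5⁻¹ ≡ 5 (mod 8), t ≡ 5. Hence N ≡ 28 + 29·5 = 173 (mod 232).

173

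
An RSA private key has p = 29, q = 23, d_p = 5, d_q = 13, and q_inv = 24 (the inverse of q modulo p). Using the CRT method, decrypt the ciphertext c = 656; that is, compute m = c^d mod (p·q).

305

m₁ = c^(d_p) mod p: c ≡ 18 (mod 29), and 18^5 mod 29 = 15.
m₂ = c^(d_q) mod q: c ≡ 12 (mod 23), and 12^13 mod 23 = 6.
h = q_inv·(m₁ − m₂) mod p = 24·(15 − 6) mod 29 = 13.
m = m₂ + h·q = 6 + 13·23 = 305.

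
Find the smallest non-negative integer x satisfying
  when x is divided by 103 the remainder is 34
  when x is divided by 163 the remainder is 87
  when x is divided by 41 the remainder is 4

The moduli are pairwise coprime; N = 103·163·41 = 688349.
N/103 = 6683; 6683 ≡ 91 (mod 103); 91·60 ≡ 1, so inverse 60.
N/163 = 4223; 4223 ≡ 148 (mod 163); 148·76 ≡ 1, so inverse 76.
N/41 = 16789; 16789 ≡ 20 (mod 41); 20·39 ≡ 1, so inverse 39.
x ≡ 34·6683·60 + 87·4223·76 + 4·16789·39 = 44174880.
44174880 mod 688349 = 120544.

120544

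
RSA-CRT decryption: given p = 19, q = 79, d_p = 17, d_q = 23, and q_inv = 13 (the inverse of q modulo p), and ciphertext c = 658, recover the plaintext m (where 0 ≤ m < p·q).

806

m₁ = c^(d_p) mod p: c ≡ 12 (mod 19), and 12^17 mod 19 = 8.
m₂ = c^(d_q) mod q: c ≡ 26 (mod 79), and 26^23 mod 79 = 16.
h = q_inv·(m₁ − m₂) mod p = 13·(8 − 16) mod 19 = 10.
m = m₂ + h·q = 16 + 10·79 = 806.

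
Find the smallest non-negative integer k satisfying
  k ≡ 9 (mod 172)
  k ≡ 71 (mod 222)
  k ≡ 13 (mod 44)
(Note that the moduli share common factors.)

130385

gcd(172, 222) = 2 and 2 | (71 − 9), so the pair is consistent; merging gives k ≡ 15833 (mod 19092), where 19092 = lcm(172, 222).
gcd(19092, 44) = 4 and 4 | (13 − 15833), so the pair is consistent; merging gives k ≡ 130385 (mod 210012), where 210012 = lcm(19092, 44).
The solution is unique modulo lcm(172, 222, 44) = 210012.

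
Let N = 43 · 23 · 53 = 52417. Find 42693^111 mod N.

Mod 43: 42693 ≡ 37; by Fermat, exponent reduces to 111 mod 42 = 27; 37^27 ≡ 42 (mod 43).
Mod 23: 42693 ≡ 5; by Fermat, exponent reduces to 111 mod 22 = 1; 5^1 ≡ 5 (mod 23).
Mod 53: 42693 ≡ 28; by Fermat, exponent reduces to 111 mod 52 = 7; 28^7 ≡ 44 (mod 53).
Combine by CRT: x ≡ 42 (mod 43), x ≡ 5 (mod 23), x ≡ 44 (mod 53) ⇒ x ≡ 30572 (mod 52417).

30572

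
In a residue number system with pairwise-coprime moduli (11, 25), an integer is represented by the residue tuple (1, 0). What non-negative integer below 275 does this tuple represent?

100

Combine the congruences pairwise.
From x ≡ 1 (mod 11) write x = 1 + 11t. Substituting into x ≡ 0 (mod 25) gives 11t ≡ 24 (mod 25), and since 11⁻¹ ≡ 16 (mod 25), t ≡ 9. Hence x ≡ 1 + 11·9 = 100 (mod 275).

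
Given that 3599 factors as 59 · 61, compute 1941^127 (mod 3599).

316

Mod 59: 1941 ≡ 53; by Fermat, exponent reduces to 127 mod 58 = 11; 53^11 ≡ 21 (mod 59).
Mod 61: 1941 ≡ 50; by Fermat, exponent reduces to 127 mod 60 = 7; 50^7 ≡ 11 (mod 61).
Combine by CRT: x ≡ 21 (mod 59), x ≡ 11 (mod 61) ⇒ x ≡ 316 (mod 3599).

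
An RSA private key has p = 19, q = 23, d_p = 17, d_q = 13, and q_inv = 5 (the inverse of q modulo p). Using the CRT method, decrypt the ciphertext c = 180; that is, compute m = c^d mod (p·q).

283

m₁ = c^(d_p) mod p: c ≡ 9 (mod 19), and 9^17 mod 19 = 17.
m₂ = c^(d_q) mod q: c ≡ 19 (mod 23), and 19^13 mod 23 = 7.
h = q_inv·(m₁ − m₂) mod p = 5·(17 − 7) mod 19 = 12.
m = m₂ + h·q = 7 + 12·23 = 283.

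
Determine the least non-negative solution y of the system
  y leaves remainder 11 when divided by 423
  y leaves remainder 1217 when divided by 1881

gcd(423, 1881) = 9 and 9 | (1217 − 11), so the pair is consistent; merging gives y ≡ 31313 (mod 88407), where 88407 = lcm(423, 1881).
The solution is unique modulo lcm(423, 1881) = 88407.

31313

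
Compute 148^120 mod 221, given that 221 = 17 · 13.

118

Mod 17: 148 ≡ 12; by Fermat, exponent reduces to 120 mod 16 = 8; 12^8 ≡ 16 (mod 17).
Mod 13: 148 ≡ 5; since 12 | 120, by Fermat 5^120 ≡ 1 (mod 13).
Combine by CRT: x ≡ 16 (mod 17), x ≡ 1 (mod 13) ⇒ x ≡ 118 (mod 221).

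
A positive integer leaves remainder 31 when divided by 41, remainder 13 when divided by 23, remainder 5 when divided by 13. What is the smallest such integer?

The moduli are pairwise coprime; N = 41·23·13 = 12259.
N/41 = 299; 299 ≡ 12 (mod 41); 12·24 ≡ 1, so inverse 24.
N/23 = 533; 533 ≡ 4 (mod 23); 4·6 ≡ 1, so inverse 6.
N/13 = 943; 943 ≡ 7 (mod 13); 7·2 ≡ 1, so inverse 2.
x ≡ 31·299·24 + 13·533·6 + 5·943·2 = 273460.
273460 mod 12259 = 3762.

3762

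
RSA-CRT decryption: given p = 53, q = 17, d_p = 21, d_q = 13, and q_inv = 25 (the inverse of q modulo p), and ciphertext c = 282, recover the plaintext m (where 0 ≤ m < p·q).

640

m₁ = c^(d_p) mod p: c ≡ 17 (mod 53), and 17^21 mod 53 = 4.
m₂ = c^(d_q) mod q: c ≡ 10 (mod 17), and 10^13 mod 17 = 11.
h = q_inv·(m₁ − m₂) mod p = 25·(4 − 11) mod 53 = 37.
m = m₂ + h·q = 11 + 37·17 = 640.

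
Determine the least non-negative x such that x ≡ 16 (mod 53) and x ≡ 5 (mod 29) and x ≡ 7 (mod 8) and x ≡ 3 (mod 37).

From x ≡ 16 (mod 53) write x = 16 + 53t. Substituting into x ≡ 5 (mod 29) gives 53t ≡ 18 (mod 29), and since 24⁻¹ ≡ 23 (mod 29), t ≡ 8. Hence x ≡ 16 + 53·8 = 440 (mod 1537).
From x ≡ 440 (mod 1537) write x = 440 + 1537t. Substituting into x ≡ 7 (mod 8) gives 1537t ≡ 7 (mod 8), and since 1⁻¹ ≡ 1 (mod 8), t ≡ 7. Hence x ≡ 440 + 1537·7 = 11199 (mod 12296).
From x ≡ 11199 (mod 12296) write x = 11199 + 12296t. Substituting into x ≡ 3 (mod 37) gives 12296t ≡ 15 (mod 37), and since 12⁻¹ ≡ 34 (mod 37), t ≡ 29. Hence x ≡ 11199 + 12296·29 = 367783 (mod 454952).

367783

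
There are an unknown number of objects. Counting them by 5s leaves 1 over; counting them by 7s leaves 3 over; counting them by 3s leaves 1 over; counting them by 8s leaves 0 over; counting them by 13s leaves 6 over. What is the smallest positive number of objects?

The moduli are pairwise coprime; M = 5·7·3·8·13 = 10920.
M/5 = 2184; 2184 ≡ 4 (mod 5); 4·4 ≡ 1, so inverse 4.
M/7 = 1560; 1560 ≡ 6 (mod 7); 6·6 ≡ 1, so inverse 6.
M/3 = 3640; 3640 ≡ 1 (mod 3), inverse 1.
M/8 = 1365; 1365 ≡ 5 (mod 8); 5·5 ≡ 1, so inverse 5.
M/13 = 840; 840 ≡ 8 (mod 13); 8·5 ≡ 1, so inverse 5.
N ≡ 1·2184·4 + 3·1560·6 + 1·3640·1 + 0·1365·5 + 6·840·5 = 65656.
65656 mod 10920 = 136.

136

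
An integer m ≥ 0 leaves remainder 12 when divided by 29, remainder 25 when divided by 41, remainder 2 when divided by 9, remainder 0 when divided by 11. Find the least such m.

36146

From m ≡ 12 (mod 29) write m = 12 + 29t. Substituting into m ≡ 25 (mod 41) gives 29t ≡ 13 (mod 41), and since 29⁻¹ ≡ 17 (mod 41), t ≡ 16. Hence m ≡ 12 + 29·16 = 476 (mod 1189).
From m ≡ 476 (mod 1189) write m = 476 + 1189t. Substituting into m ≡ 2 (mod 9) gives 1189t ≡ 3 (mod 9), and since 1⁻¹ ≡ 1 (mod 9), t ≡ 3. Hence m ≡ 476 + 1189·3 = 4043 (mod 10701).
From m ≡ 4043 (mod 10701) write m = 4043 + 10701t. Substituting into m ≡ 0 (mod 11) gives 10701t ≡ 5 (mod 11), and since 9⁻¹ ≡ 5 (mod 11), t ≡ 3. Hence m ≡ 4043 + 10701·3 = 36146 (mod 117711).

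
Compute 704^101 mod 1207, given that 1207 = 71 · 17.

351

Mod 71: 704 ≡ 65; by Fermat, exponent reduces to 101 mod 70 = 31; 65^31 ≡ 67 (mod 71).
Mod 17: 704 ≡ 7; by Fermat, exponent reduces to 101 mod 16 = 5; 7^5 ≡ 11 (mod 17).
Combine by CRT: x ≡ 67 (mod 71), x ≡ 11 (mod 17) ⇒ x ≡ 351 (mod 1207).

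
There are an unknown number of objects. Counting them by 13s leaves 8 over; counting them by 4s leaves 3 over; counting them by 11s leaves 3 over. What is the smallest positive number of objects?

47

The moduli are pairwise coprime; M = 13·4·11 = 572.
M/13 = 44; 44 ≡ 5 (mod 13); 5·8 ≡ 1, so inverse 8.
M/4 = 143; 143 ≡ 3 (mod 4); 3·3 ≡ 1, so inverse 3.
M/11 = 52; 52 ≡ 8 (mod 11); 8·7 ≡ 1, so inverse 7.
N ≡ 8·44·8 + 3·143·3 + 3·52·7 = 5195.
5195 mod 572 = 47.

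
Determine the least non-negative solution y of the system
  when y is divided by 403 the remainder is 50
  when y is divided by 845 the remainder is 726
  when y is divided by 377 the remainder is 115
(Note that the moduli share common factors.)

gcd(403, 845) = 13 and 13 | (726 − 50), so the pair is consistent; merging gives y ≡ 21006 (mod 26195), where 26195 = lcm(403, 845).
gcd(26195, 377) = 13 and 13 | (115 − 21006), so the pair is consistent; merging gives y ≡ 649686 (mod 759655), where 759655 = lcm(26195, 377).
The solution is unique modulo lcm(403, 845, 377) = 759655.

649686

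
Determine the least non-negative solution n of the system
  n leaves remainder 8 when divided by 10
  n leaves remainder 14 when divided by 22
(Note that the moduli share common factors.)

58

gcd(10, 22) = 2 and 2 | (14 − 8), so the pair is consistent; merging gives n ≡ 58 (mod 110), where 110 = lcm(10, 22).
The solution is unique modulo lcm(10, 22) = 110.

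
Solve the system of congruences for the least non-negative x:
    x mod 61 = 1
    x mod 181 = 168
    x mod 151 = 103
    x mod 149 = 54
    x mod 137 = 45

The moduli are pairwise coprime; N = 61·181·151·149·137 = 34032369883.
N/61 = 557907703; 557907703 ≡ 56 (mod 61); 56·12 ≡ 1, so inverse 12.
N/181 = 188024143; 188024143 ≡ 76 (mod 181); 76·131 ≡ 1, so inverse 131.
N/151 = 225379933; 225379933 ≡ 51 (mod 151); 51·77 ≡ 1, so inverse 77.
N/149 = 228405167; 228405167 ≡ 87 (mod 149); 87·12 ≡ 1, so inverse 12.
N/137 = 248411459; 248411459 ≡ 45 (mod 137); 45·67 ≡ 1, so inverse 67.
x ≡ 1·557907703·12 + 168·188024143·131 + 103·225379933·77 + 54·228405167·12 + 45·248411459·67 = 6829185577304.
6829185577304 mod 34032369883 = 22711600704.

22711600704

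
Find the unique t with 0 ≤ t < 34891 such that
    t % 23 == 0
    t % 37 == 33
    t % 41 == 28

From t ≡ 0 (mod 23) write t = 0 + 23s. Substituting into t ≡ 33 (mod 37) gives 23s ≡ 33 (mod 37), and since 23⁻¹ ≡ 29 (mod 37), s ≡ 32. Hence t ≡ 0 + 23·32 = 736 (mod 851).
From t ≡ 736 (mod 851) write t = 736 + 851s. Substituting into t ≡ 28 (mod 41) gives 851s ≡ 30 (mod 41), and since 31⁻¹ ≡ 4 (mod 41), s ≡ 38. Hence t ≡ 736 + 851·38 = 33074 (mod 34891).

33074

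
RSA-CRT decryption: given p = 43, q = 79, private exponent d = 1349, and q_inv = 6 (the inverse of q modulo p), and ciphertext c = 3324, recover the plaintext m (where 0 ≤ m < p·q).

1536

d_p = d mod (p−1) = 1349 mod 42 = 5; d_q = d mod (q−1) = 23.
m₁ = c^(d_p) mod p: c ≡ 13 (mod 43), and 13^5 mod 43 = 31.
m₂ = c^(d_q) mod q: c ≡ 6 (mod 79), and 6^23 mod 79 = 35.
h = q_inv·(m₁ − m₂) mod p = 6·(31 − 35) mod 43 = 19.
m = m₂ + h·q = 35 + 19·79 = 1536.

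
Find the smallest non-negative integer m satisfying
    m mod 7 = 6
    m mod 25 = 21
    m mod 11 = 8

From m ≡ 6 (mod 7) write m = 6 + 7t. Substituting into m ≡ 21 (mod 25) gives 7t ≡ 15 (mod 25), and since 7⁻¹ ≡ 18 (mod 25), t ≡ 20. Hence m ≡ 6 + 7·20 = 146 (mod 175).
From m ≡ 146 (mod 175) write m = 146 + 175t. Substituting into m ≡ 8 (mod 11) gives 175t ≡ 5 (mod 11), and since 10⁻¹ ≡ 10 (mod 11), t ≡ 6. Hence m ≡ 146 + 175·6 = 1196 (mod 1925).

1196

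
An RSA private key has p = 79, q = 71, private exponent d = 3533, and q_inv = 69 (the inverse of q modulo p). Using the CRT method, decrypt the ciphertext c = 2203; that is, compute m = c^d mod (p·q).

2503

d_p = d mod (p−1) = 3533 mod 78 = 23; d_q = d mod (q−1) = 33.
m₁ = c^(d_p) mod p: c ≡ 70 (mod 79), and 70^23 mod 79 = 54.
m₂ = c^(d_q) mod q: c ≡ 2 (mod 71), and 2^33 mod 71 = 18.
h = q_inv·(m₁ − m₂) mod p = 69·(54 − 18) mod 79 = 35.
m = m₂ + h·q = 18 + 35·71 = 2503.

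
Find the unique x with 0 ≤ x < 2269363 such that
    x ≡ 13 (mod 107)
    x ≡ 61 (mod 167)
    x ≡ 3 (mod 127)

The moduli are pairwise coprime; N = 107·167·127 = 2269363.
N/107 = 21209; 21209 ≡ 23 (mod 107); 23·14 ≡ 1, so inverse 14.
N/167 = 13589; 13589 ≡ 62 (mod 167); 62·132 ≡ 1, so inverse 132.
N/127 = 17869; 17869 ≡ 89 (mod 127); 89·10 ≡ 1, so inverse 10.
x ≡ 13·21209·14 + 61·13589·132 + 3·17869·10 = 113814736.
113814736 mod 2269363 = 346586.

346586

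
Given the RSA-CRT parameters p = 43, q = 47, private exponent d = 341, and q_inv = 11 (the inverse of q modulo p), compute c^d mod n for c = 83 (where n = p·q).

660

d_p = d mod (p−1) = 341 mod 42 = 5; d_q = d mod (q−1) = 19.
m₁ = c^(d_p) mod p: c ≡ 40 (mod 43), and 40^5 mod 43 = 15.
m₂ = c^(d_q) mod q: c ≡ 36 (mod 47), and 36^19 mod 47 = 2.
h = q_inv·(m₁ − m₂) mod p = 11·(15 − 2) mod 43 = 14.
m = m₂ + h·q = 2 + 14·47 = 660.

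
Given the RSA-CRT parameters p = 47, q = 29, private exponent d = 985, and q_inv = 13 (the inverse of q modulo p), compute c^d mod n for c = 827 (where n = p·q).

d_p = d mod (p−1) = 985 mod 46 = 19; d_q = d mod (q−1) = 5.
m₁ = c^(d_p) mod p: c ≡ 28 (mod 47), and 28^19 mod 47 = 14.
m₂ = c^(d_q) mod q: c ≡ 15 (mod 29), and 15^5 mod 29 = 10.
h = q_inv·(m₁ − m₂) mod p = 13·(14 − 10) mod 47 = 5.
m = m₂ + h·q = 10 + 5·29 = 155.

155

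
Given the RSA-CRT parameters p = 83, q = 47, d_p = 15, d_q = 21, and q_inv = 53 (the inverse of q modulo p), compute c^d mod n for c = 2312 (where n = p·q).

2415

m₁ = c^(d_p) mod p: c ≡ 71 (mod 83), and 71^15 mod 83 = 8.
m₂ = c^(d_q) mod q: c ≡ 9 (mod 47), and 9^21 mod 47 = 18.
h = q_inv·(m₁ − m₂) mod p = 53·(8 − 18) mod 83 = 51.
m = m₂ + h·q = 18 + 51·47 = 2415.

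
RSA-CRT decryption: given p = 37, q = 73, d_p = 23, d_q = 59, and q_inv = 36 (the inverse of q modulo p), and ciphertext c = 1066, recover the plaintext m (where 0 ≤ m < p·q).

1286

m₁ = c^(d_p) mod p: c ≡ 30 (mod 37), and 30^23 mod 37 = 28.
m₂ = c^(d_q) mod q: c ≡ 44 (mod 73), and 44^59 mod 73 = 45.
h = q_inv·(m₁ − m₂) mod p = 36·(28 − 45) mod 37 = 17.
m = m₂ + h·q = 45 + 17·73 = 1286.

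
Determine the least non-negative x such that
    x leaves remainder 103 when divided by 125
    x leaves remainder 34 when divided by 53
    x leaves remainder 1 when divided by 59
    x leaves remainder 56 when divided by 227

37860478

The moduli are pairwise coprime; N = 125·53·59·227 = 88728625.
N/125 = 709829; 709829 ≡ 79 (mod 125); 79·19 ≡ 1, so inverse 19.
N/53 = 1674125; 1674125 ≡ 14 (mod 53); 14·19 ≡ 1, so inverse 19.
N/59 = 1503875; 1503875 ≡ 24 (mod 59); 24·32 ≡ 1, so inverse 32.
N/227 = 390875; 390875 ≡ 208 (mod 227); 208·215 ≡ 1, so inverse 215.
x ≡ 103·709829·19 + 34·1674125·19 + 1·1503875·32 + 56·390875·215 = 7224879103.
7224879103 mod 88728625 = 37860478.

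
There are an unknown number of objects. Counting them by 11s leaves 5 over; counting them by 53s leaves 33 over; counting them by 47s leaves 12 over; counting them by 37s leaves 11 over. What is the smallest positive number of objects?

The moduli are pairwise coprime; M = 11·53·47·37 = 1013837.
M/11 = 92167; 92167 ≡ 9 (mod 11); 9·5 ≡ 1, so inverse 5.
M/53 = 19129; 19129 ≡ 49 (mod 53); 49·13 ≡ 1, so inverse 13.
M/47 = 21571; 21571 ≡ 45 (mod 47); 45·23 ≡ 1, so inverse 23.
M/37 = 27401; 27401 ≡ 21 (mod 37); 21·30 ≡ 1, so inverse 30.
N ≡ 5·92167·5 + 33·19129·13 + 12·21571·23 + 11·27401·30 = 25506442.
25506442 mod 1013837 = 160517.

160517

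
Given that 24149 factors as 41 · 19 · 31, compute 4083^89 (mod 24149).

11618

Mod 41: 4083 ≡ 24; by Fermat, exponent reduces to 89 mod 40 = 9; 24^9 ≡ 15 (mod 41).
Mod 19: 4083 ≡ 17; by Fermat, exponent reduces to 89 mod 18 = 17; 17^17 ≡ 9 (mod 19).
Mod 31: 4083 ≡ 22; by Fermat, exponent reduces to 89 mod 30 = 29; 22^29 ≡ 24 (mod 31).
Combine by CRT: x ≡ 15 (mod 41), x ≡ 9 (mod 19), x ≡ 24 (mod 31) ⇒ x ≡ 11618 (mod 24149).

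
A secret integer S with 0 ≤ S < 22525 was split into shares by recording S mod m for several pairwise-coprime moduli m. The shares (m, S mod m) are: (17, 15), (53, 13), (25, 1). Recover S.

9076

The moduli are pairwise coprime; N = 17·53·25 = 22525.
N/17 = 1325; 1325 ≡ 16 (mod 17); 16·16 ≡ 1, so inverse 16.
N/53 = 425; 425 ≡ 1 (mod 53), inverse 1.
N/25 = 901; 901 ≡ 1 (mod 25), inverse 1.
S ≡ 15·1325·16 + 13·425·1 + 1·901·1 = 324426.
324426 mod 22525 = 9076.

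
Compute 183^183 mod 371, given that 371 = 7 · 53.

183

Mod 7: 183 ≡ 1; by Fermat, exponent reduces to 183 mod 6 = 3; 1^3 ≡ 1 (mod 7).
Mod 53: 183 ≡ 24; by Fermat, exponent reduces to 183 mod 52 = 27; 24^27 ≡ 24 (mod 53).
Combine by CRT: x ≡ 1 (mod 7), x ≡ 24 (mod 53) ⇒ x ≡ 183 (mod 371).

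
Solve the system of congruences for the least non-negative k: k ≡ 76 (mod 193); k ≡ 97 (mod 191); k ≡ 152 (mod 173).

1015835

The moduli are pairwise coprime; N = 193·191·173 = 6377299.
N/193 = 33043; 33043 ≡ 40 (mod 193); 40·111 ≡ 1, so inverse 111.
N/191 = 33389; 33389 ≡ 155 (mod 191); 155·122 ≡ 1, so inverse 122.
N/173 = 36863; 36863 ≡ 14 (mod 173); 14·136 ≡ 1, so inverse 136.
k ≡ 76·33043·111 + 97·33389·122 + 152·36863·136 = 1435908110.
1435908110 mod 6377299 = 1015835.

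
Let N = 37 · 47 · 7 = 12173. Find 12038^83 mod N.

Mod 37: 12038 ≡ 13; by Fermat, exponent reduces to 83 mod 36 = 11; 13^11 ≡ 15 (mod 37).
Mod 47: 12038 ≡ 6; by Fermat, exponent reduces to 83 mod 46 = 37; 6^37 ≡ 16 (mod 47).
Mod 7: 12038 ≡ 5; by Fermat, exponent reduces to 83 mod 6 = 5; 5^5 ≡ 3 (mod 7).
Combine by CRT: x ≡ 15 (mod 37), x ≡ 16 (mod 47), x ≡ 3 (mod 7) ⇒ x ≡ 5750 (mod 12173).

5750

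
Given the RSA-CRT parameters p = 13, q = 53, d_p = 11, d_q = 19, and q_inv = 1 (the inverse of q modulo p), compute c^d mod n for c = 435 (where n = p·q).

m₁ = c^(d_p) mod p: c ≡ 6 (mod 13), and 6^11 mod 13 = 11.
m₂ = c^(d_q) mod q: c ≡ 11 (mod 53), and 11^19 mod 53 = 17.
h = q_inv·(m₁ − m₂) mod p = 1·(11 − 17) mod 13 = 7.
m = m₂ + h·q = 17 + 7·53 = 388.

388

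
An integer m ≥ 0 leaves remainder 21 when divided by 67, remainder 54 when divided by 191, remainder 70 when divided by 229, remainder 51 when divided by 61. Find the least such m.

136571548

The moduli are pairwise coprime; N = 67·191·229·61 = 178761293.
N/67 = 2668079; 2668079 ≡ 5 (mod 67); 5·27 ≡ 1, so inverse 27.
N/191 = 935923; 935923 ≡ 23 (mod 191); 23·108 ≡ 1, so inverse 108.
N/229 = 780617; 780617 ≡ 185 (mod 229); 185·26 ≡ 1, so inverse 26.
N/61 = 2930513; 2930513 ≡ 12 (mod 61); 12·56 ≡ 1, so inverse 56.
m ≡ 21·2668079·27 + 54·935923·108 + 70·780617·26 + 51·2930513·56 = 16761371797.
16761371797 mod 178761293 = 136571548.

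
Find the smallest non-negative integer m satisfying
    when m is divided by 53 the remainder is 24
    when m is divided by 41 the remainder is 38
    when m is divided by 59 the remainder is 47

100406

The moduli are pairwise coprime; N = 53·41·59 = 128207.
N/53 = 2419; 2419 ≡ 34 (mod 53); 34·39 ≡ 1, so inverse 39.
N/41 = 3127; 3127 ≡ 11 (mod 41); 11·15 ≡ 1, so inverse 15.
N/59 = 2173; 2173 ≡ 49 (mod 59); 49·53 ≡ 1, so inverse 53.
m ≡ 24·2419·39 + 38·3127·15 + 47·2173·53 = 9459517.
9459517 mod 128207 = 100406.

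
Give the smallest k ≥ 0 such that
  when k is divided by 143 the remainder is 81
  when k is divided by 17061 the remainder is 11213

Combine the congruences pairwise.
gcd(143, 17061) = 11 and 11 | (11213 − 81), so the pair is consistent; merging gives k ≡ 130640 (mod 221793), where 221793 = lcm(143, 17061).
The solution is unique modulo lcm(143, 17061) = 221793.

130640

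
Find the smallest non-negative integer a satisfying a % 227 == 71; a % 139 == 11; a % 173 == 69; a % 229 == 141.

The moduli are pairwise coprime; N = 227·139·173·229 = 1250035201.
N/227 = 5506763; 5506763 ≡ 197 (mod 227); 197·174 ≡ 1, so inverse 174.
N/139 = 8993059; 8993059 ≡ 37 (mod 139); 37·124 ≡ 1, so inverse 124.
N/173 = 7225637; 7225637 ≡ 119 (mod 173); 119·16 ≡ 1, so inverse 16.
N/229 = 5458669; 5458669 ≡ 225 (mod 229); 225·57 ≡ 1, so inverse 57.
a ≡ 71·5506763·174 + 11·8993059·124 + 69·7225637·16 + 141·5458669·57 = 132145508579.
132145508579 mod 1250035201 = 891812474.

891812474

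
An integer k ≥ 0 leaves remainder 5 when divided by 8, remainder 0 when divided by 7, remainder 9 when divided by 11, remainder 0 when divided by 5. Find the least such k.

3045

The moduli are pairwise coprime; N = 8·7·11·5 = 3080.
N/8 = 385; 385 ≡ 1 (mod 8), inverse 1.
N/7 = 440; 440 ≡ 6 (mod 7); 6·6 ≡ 1, so inverse 6.
N/11 = 280; 280 ≡ 5 (mod 11); 5·9 ≡ 1, so inverse 9.
N/5 = 616; 616 ≡ 1 (mod 5), inverse 1.
k ≡ 5·385·1 + 0·440·6 + 9·280·9 + 0·616·1 = 24605.
24605 mod 3080 = 3045.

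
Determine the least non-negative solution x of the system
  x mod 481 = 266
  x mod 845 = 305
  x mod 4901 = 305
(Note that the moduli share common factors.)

490405

Combine the congruences pairwise.
gcd(481, 845) = 13 and 13 | (305 − 266), so the pair is consistent; merging gives x ≡ 21430 (mod 31265), where 31265 = lcm(481, 845).
gcd(31265, 4901) = 169 and 169 | (305 − 21430), so the pair is consistent; merging gives x ≡ 490405 (mod 906685), where 906685 = lcm(31265, 4901).
The solution is unique modulo lcm(481, 845, 4901) = 906685.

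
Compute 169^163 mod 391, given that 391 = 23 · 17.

101

Mod 23: 169 ≡ 8; by Fermat, exponent reduces to 163 mod 22 = 9; 8^9 ≡ 9 (mod 23).
Mod 17: 169 ≡ 16; by Fermat, exponent reduces to 163 mod 16 = 3; 16^3 ≡ 16 (mod 17).
Combine by CRT: x ≡ 9 (mod 23), x ≡ 16 (mod 17) ⇒ x ≡ 101 (mod 391).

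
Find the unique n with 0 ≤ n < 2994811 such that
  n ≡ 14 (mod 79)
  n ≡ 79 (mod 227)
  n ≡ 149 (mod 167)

Combine the congruences pairwise.
From n ≡ 14 (mod 79) write n = 14 + 79t. Substituting into n ≡ 79 (mod 227) gives 79t ≡ 65 (mod 227), and since 79⁻¹ ≡ 23 (mod 227), t ≡ 133. Hence n ≡ 14 + 79·133 = 10521 (mod 17933).
From n ≡ 10521 (mod 17933) write n = 10521 + 17933t. Substituting into n ≡ 149 (mod 167) gives 17933t ≡ 149 (mod 167), and since 64⁻¹ ≡ 107 (mod 167), t ≡ 78. Hence n ≡ 10521 + 17933·78 = 1409295 (mod 2994811).

1409295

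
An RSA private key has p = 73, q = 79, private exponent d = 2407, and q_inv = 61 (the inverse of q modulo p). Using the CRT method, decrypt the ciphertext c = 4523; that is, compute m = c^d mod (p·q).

2485

d_p = d mod (p−1) = 2407 mod 72 = 31; d_q = d mod (q−1) = 67.
m₁ = c^(d_p) mod p: c ≡ 70 (mod 73), and 70^31 mod 73 = 3.
m₂ = c^(d_q) mod q: c ≡ 20 (mod 79), and 20^67 mod 79 = 36.
h = q_inv·(m₁ − m₂) mod p = 61·(3 − 36) mod 73 = 31.
m = m₂ + h·q = 36 + 31·79 = 2485.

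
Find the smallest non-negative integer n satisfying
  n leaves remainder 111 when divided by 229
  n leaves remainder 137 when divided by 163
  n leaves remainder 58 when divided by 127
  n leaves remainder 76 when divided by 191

206444527

The moduli are pairwise coprime; M = 229·163·127·191 = 905441039.
M/229 = 3953891; 3953891 ≡ 206 (mod 229); 206·219 ≡ 1, so inverse 219.
M/163 = 5554853; 5554853 ≡ 139 (mod 163); 139·129 ≡ 1, so inverse 129.
M/127 = 7129457; 7129457 ≡ 58 (mod 127); 58·46 ≡ 1, so inverse 46.
M/191 = 4740529; 4740529 ≡ 100 (mod 191); 100·170 ≡ 1, so inverse 170.
n ≡ 111·3953891·219 + 137·5554853·129 + 58·7129457·46 + 76·4740529·170 = 274555079344.
274555079344 mod 905441039 = 206444527.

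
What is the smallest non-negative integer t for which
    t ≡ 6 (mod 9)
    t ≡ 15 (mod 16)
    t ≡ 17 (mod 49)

4623

From t ≡ 6 (mod 9) write t = 6 + 9s. Substituting into t ≡ 15 (mod 16) gives 9s ≡ 9 (mod 16), and since 9⁻¹ ≡ 9 (mod 16), s ≡ 1. Hence t ≡ 6 + 9·1 = 15 (mod 144).
From t ≡ 15 (mod 144) write t = 15 + 144s. Substituting into t ≡ 17 (mod 49) gives 144s ≡ 2 (mod 49), and since 46⁻¹ ≡ 16 (mod 49), s ≡ 32. Hence t ≡ 15 + 144·32 = 4623 (mod 7056).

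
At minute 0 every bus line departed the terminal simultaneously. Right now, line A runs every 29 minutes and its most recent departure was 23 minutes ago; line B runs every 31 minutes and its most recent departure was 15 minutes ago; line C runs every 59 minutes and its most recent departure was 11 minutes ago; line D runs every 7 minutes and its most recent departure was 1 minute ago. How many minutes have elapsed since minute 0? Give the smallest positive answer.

241970

Combine the congruences pairwise.
From t ≡ 23 (mod 29) write t = 23 + 29s. Substituting into t ≡ 15 (mod 31) gives 29s ≡ 23 (mod 31), and since 29⁻¹ ≡ 15 (mod 31), s ≡ 4. Hence t ≡ 23 + 29·4 = 139 (mod 899).
From t ≡ 139 (mod 899) write t = 139 + 899s. Substituting into t ≡ 11 (mod 59) gives 899s ≡ 49 (mod 59), and since 14⁻¹ ≡ 38 (mod 59), s ≡ 33. Hence t ≡ 139 + 899·33 = 29806 (mod 53041).
From t ≡ 29806 (mod 53041) write t = 29806 + 53041s. Substituting into t ≡ 1 (mod 7) gives 53041s ≡ 1 (mod 7), and since 2⁻¹ ≡ 4 (mod 7), s ≡ 4. Hence t ≡ 29806 + 53041·4 = 241970 (mod 371287).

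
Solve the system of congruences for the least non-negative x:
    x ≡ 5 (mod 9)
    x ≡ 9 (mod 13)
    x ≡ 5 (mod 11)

The moduli are pairwise coprime; N = 9·13·11 = 1287.
N/9 = 143; 143 ≡ 8 (mod 9); 8·8 ≡ 1, so inverse 8.
N/13 = 99; 99 ≡ 8 (mod 13); 8·5 ≡ 1, so inverse 5.
N/11 = 117; 117 ≡ 7 (mod 11); 7·8 ≡ 1, so inverse 8.
x ≡ 5·143·8 + 9·99·5 + 5·117·8 = 14855.
14855 mod 1287 = 698.

698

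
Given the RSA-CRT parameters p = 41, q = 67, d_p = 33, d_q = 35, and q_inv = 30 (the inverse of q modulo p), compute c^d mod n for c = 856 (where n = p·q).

43

m₁ = c^(d_p) mod p: c ≡ 36 (mod 41), and 36^33 mod 41 = 2.
m₂ = c^(d_q) mod q: c ≡ 52 (mod 67), and 52^35 mod 67 = 43.
h = q_inv·(m₁ − m₂) mod p = 30·(2 − 43) mod 41 = 0.
m = m₂ + h·q = 43 + 0·67 = 43.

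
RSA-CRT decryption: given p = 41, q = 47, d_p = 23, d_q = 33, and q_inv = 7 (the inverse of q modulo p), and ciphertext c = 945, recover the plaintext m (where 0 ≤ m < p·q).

m₁ = c^(d_p) mod p: c ≡ 2 (mod 41), and 2^23 mod 41 = 8.
m₂ = c^(d_q) mod q: c ≡ 5 (mod 47), and 5^33 mod 47 = 35.
h = q_inv·(m₁ − m₂) mod p = 7·(8 − 35) mod 41 = 16.
m = m₂ + h·q = 35 + 16·47 = 787.

787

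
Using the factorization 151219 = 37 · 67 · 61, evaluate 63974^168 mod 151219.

Mod 37: 63974 ≡ 1; by Fermat, exponent reduces to 168 mod 36 = 24; 1^24 ≡ 1 (mod 37).
Mod 67: 63974 ≡ 56; by Fermat, exponent reduces to 168 mod 66 = 36; 56^36 ≡ 9 (mod 67).
Mod 61: 63974 ≡ 46; by Fermat, exponent reduces to 168 mod 60 = 48; 46^48 ≡ 20 (mod 61).
Combine by CRT: x ≡ 1 (mod 37), x ≡ 9 (mod 67), x ≡ 20 (mod 61) ⇒ x ≡ 45770 (mod 151219).

45770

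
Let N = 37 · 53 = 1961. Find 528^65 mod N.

Mod 37: 528 ≡ 10; by Fermat, exponent reduces to 65 mod 36 = 29; 10^29 ≡ 26 (mod 37).
Mod 53: 528 ≡ 51; by Fermat, exponent reduces to 65 mod 52 = 13; 51^13 ≡ 23 (mod 53).
Combine by CRT: x ≡ 26 (mod 37), x ≡ 23 (mod 53) ⇒ x ≡ 1136 (mod 1961).

1136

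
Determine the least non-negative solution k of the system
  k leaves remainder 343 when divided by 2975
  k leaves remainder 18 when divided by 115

gcd(2975, 115) = 5 and 5 | (18 − 343), so the pair is consistent; merging gives k ≡ 41993 (mod 68425), where 68425 = lcm(2975, 115).
The solution is unique modulo lcm(2975, 115) = 68425.

41993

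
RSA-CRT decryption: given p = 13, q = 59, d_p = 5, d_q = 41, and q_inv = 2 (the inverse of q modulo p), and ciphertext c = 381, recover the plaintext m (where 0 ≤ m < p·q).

m₁ = c^(d_p) mod p: c ≡ 4 (mod 13), and 4^5 mod 13 = 10.
m₂ = c^(d_q) mod q: c ≡ 27 (mod 59), and 27^41 mod 59 = 4.
h = q_inv·(m₁ − m₂) mod p = 2·(10 − 4) mod 13 = 12.
m = m₂ + h·q = 4 + 12·59 = 712.

712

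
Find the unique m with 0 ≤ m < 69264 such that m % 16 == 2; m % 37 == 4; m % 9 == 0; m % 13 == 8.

The moduli are pairwise coprime; N = 16·37·9·13 = 69264.
N/16 = 4329; 4329 ≡ 9 (mod 16); 9·9 ≡ 1, so inverse 9.
N/37 = 1872; 1872 ≡ 22 (mod 37); 22·32 ≡ 1, so inverse 32.
N/9 = 7696; 7696 ≡ 1 (mod 9), inverse 1.
N/13 = 5328; 5328 ≡ 11 (mod 13); 11·6 ≡ 1, so inverse 6.
m ≡ 2·4329·9 + 4·1872·32 + 0·7696·1 + 8·5328·6 = 573282.
573282 mod 69264 = 19170.

19170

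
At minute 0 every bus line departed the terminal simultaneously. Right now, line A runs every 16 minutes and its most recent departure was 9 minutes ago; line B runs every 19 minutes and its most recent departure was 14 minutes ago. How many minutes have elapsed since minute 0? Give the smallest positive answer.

185

From t ≡ 9 (mod 16) write t = 9 + 16s. Substituting into t ≡ 14 (mod 19) gives 16s ≡ 5 (mod 19), and since 16⁻¹ ≡ 6 (mod 19), s ≡ 11. Hence t ≡ 9 + 16·11 = 185 (mod 304).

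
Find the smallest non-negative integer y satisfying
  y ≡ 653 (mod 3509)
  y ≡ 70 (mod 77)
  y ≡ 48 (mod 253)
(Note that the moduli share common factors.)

gcd(3509, 77) = 11 and 11 | (70 − 653), so the pair is consistent; merging gives y ≡ 21707 (mod 24563), where 24563 = lcm(3509, 77).
gcd(24563, 253) = 11 and 11 | (48 − 21707), so the pair is consistent; merging gives y ≡ 414715 (mod 564949), where 564949 = lcm(24563, 253).
The solution is unique modulo lcm(3509, 77, 253) = 564949.

414715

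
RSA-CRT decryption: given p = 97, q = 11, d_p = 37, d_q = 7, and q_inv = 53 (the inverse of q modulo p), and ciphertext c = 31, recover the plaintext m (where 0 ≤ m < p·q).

m₁ = c^(d_p) mod p: c ≡ 31 (mod 97), and 31^37 mod 97 = 3.
m₂ = c^(d_q) mod q: c ≡ 9 (mod 11), and 9^7 mod 11 = 4.
h = q_inv·(m₁ − m₂) mod p = 53·(3 − 4) mod 97 = 44.
m = m₂ + h·q = 4 + 44·11 = 488.

488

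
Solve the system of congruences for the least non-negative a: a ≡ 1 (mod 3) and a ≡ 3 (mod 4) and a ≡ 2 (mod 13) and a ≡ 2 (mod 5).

From a ≡ 1 (mod 3) write a = 1 + 3t. Substituting into a ≡ 3 (mod 4) gives 3t ≡ 2 (mod 4), and since 3⁻¹ ≡ 3 (mod 4), t ≡ 2. Hence a ≡ 1 + 3·2 = 7 (mod 12).
From a ≡ 7 (mod 12) write a = 7 + 12t. Substituting into a ≡ 2 (mod 13) gives 12t ≡ 8 (mod 13), and since 12⁻¹ ≡ 12 (mod 13), t ≡ 5. Hence a ≡ 7 + 12·5 = 67 (mod 156).
From a ≡ 67 (mod 156) write a = 67 + 156t. Substituting into a ≡ 2 (mod 5) gives 156t ≡ 0 (mod 5), and since 1⁻¹ ≡ 1 (mod 5), t ≡ 0. Hence a ≡ 67 + 156·0 = 67 (mod 780).

67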